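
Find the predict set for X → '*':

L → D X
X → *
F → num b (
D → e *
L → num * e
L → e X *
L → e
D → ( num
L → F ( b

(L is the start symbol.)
PREDICT(X → '*') = (FIRST(RHS) \ {ε}) ∪ (FOLLOW(X) if ε ∈ FIRST(RHS), i.e. RHS ⇒* ε)
FIRST('*') = { '*' }
ε ∉ FIRST('*'), so FOLLOW(X) is not added.
PREDICT(X → '*') = { '*' }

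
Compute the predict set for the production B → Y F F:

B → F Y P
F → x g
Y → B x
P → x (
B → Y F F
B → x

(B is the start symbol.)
{ 'x' }

PREDICT(B → Y F F) = (FIRST(RHS) \ {ε}) ∪ (FOLLOW(B) if ε ∈ FIRST(RHS), i.e. RHS ⇒* ε)
FIRST(Y) = { 'x' }
FIRST(Y F F) = { 'x' }
ε ∉ FIRST(Y F F), so FOLLOW(B) is not added.
PREDICT(B → Y F F) = { 'x' }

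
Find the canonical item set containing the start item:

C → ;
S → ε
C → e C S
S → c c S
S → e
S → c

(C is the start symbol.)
First, augment the grammar with C' → C
I₀ = CLOSURE({ [C' → . C] }):
  [C' → . C] has the dot before C: add [C → . ;], [C → . e C S]
No further items can be added.

I₀ = { [C → . ;], [C → . e C S], [C' → . C] }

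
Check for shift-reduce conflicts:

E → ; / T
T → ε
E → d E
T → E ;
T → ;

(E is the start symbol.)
Yes — I5: [T → .] vs [E → . ; / T]; I6: [T → ; .] vs [E → ; . / T]

A shift-reduce conflict occurs when an LR(0) state has both:
  - a complete (reduce) item [A → α .] (dot at the end), and
  - a shift item [B → β . c γ] (dot before a terminal).

Augment with E' → E and build the canonical LR(0) collection (I0 = CLOSURE({[E' → . E]}), then GOTO on every symbol after a dot until no new states appear). It has 10 states:
  I0: { [E → . ; / T], [E → . d E], [E' → . E] }  — shift
  I1: { [E → ; . / T] }  — shift
  I2: { [E' → E .] }  — accept
  I3: { [E → . ; / T], [E → . d E], [E → d . E] }  — shift
  I4: { [E → d E .] }  — reduce
  I5: { [E → . ; / T], [E → . d E], [E → ; / . T], [T → . ;], [T → . E ;], [T → .] }  — shift, reduce
  I6: { [E → ; . / T], [T → ; .] }  — shift, reduce
  I7: { [T → E . ;] }  — shift
  I8: { [E → ; / T .] }  — reduce
  I9: { [T → E ; .] }  — reduce

I5 contains reduce item [T → .] and shift items [E → . ; / T], [E → . d E], [T → . ;] — shift-reduce conflict.
I6 contains reduce item [T → ; .] and shift item [E → ; . / T] — shift-reduce conflict.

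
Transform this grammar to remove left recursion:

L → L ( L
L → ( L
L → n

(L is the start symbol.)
L → ( L L'
L → n L'
L' → ( L L'
L' → ε

L is directly left-recursive. The standard transformation for
  A → A α₁ | ... | A α_m | β₁ | ... | β_n
is
  A  → β₁ A' | ... | β_n A'
  A' → α₁ A' | ... | α_m A' | ε

L → ( L becomes L → ( L L'
L → n becomes L → n L'
L → L ( L becomes L' → ( L L'
Add L' → ε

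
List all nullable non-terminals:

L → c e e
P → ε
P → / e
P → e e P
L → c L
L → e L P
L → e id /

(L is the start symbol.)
{ 'P' }

A non-terminal is nullable if it can derive ε (the empty string): either it has an ε-production, or it has a production whose right-hand side consists entirely of nullable non-terminals.

ε-productions: P → ε
So P is immediately nullable.
No further non-terminal can be added: every production for the remaining non-terminals contains a terminal or a non-nullable non-terminal.
Nullable = { 'P' }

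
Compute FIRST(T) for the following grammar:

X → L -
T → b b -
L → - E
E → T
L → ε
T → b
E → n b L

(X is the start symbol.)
To compute FIRST(T), examine every production with T on the left-hand side, reading each right-hand side left to right until a non-nullable symbol is reached.

From T → b b -:
  - b is a terminal: add 'b' and stop
From T → b:
  - b is a terminal: add 'b' and stop

Collecting: FIRST(T) = { 'b' }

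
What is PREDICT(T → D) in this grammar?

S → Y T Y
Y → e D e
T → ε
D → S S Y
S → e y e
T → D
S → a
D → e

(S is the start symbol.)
PREDICT(T → D) = (FIRST(RHS) \ {ε}) ∪ (FOLLOW(T) if ε ∈ FIRST(RHS), i.e. RHS ⇒* ε)
FIRST(D) = { 'a', 'e' }
FIRST(D) = { 'a', 'e' }
ε ∉ FIRST(D), so FOLLOW(T) is not added.
PREDICT(T → D) = { 'a', 'e' }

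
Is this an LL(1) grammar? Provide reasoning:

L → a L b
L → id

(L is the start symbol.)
For L:
  PREDICT(L → a L b) = { 'a' }
  PREDICT(L → id) = { 'id' }

All predict sets are disjoint. The grammar IS LL(1).

Answer: Yes, the grammar is LL(1).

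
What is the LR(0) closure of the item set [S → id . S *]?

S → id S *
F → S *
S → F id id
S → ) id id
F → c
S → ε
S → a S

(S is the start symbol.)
{ [F → . S *], [F → . c], [S → . ) id id], [S → . F id id], [S → . a S], [S → . id S *], [S → .], [S → id . S *] }

Start with: [S → id . S *]
  [S → id . S *] has the dot before S: add [S → . id S *], [S → . F id id], [S → . ) id id], [S → .], [S → . a S]
  [S → . F id id] has the dot before F: add [F → . S *], [F → . c]
No further items can be added.

CLOSURE = { [F → . S *], [F → . c], [S → . ) id id], [S → . F id id], [S → . a S], [S → . id S *], [S → .], [S → id . S *] }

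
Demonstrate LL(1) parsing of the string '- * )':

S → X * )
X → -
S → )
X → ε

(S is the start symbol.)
LL(1) parsing maintains a stack (initially the start symbol over $) and the input. At each step: if the stack top is a terminal, match it against the current input token; if it is a non-terminal N, replace it with the RHS of M[N, lookahead] (the unique production whose predict set contains the lookahead).

Stack is shown with the top on the left.

Stack    Input    Action
------------------------
S $      - * ) $  output S → X * )
X * ) $  - * ) $  output X → -
- * ) $  - * ) $  match '-'
* ) $    * ) $    match '*'
) $      ) $      match ')'
$        $        accept

The string is accepted.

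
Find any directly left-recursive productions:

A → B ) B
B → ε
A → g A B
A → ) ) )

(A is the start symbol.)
No direct left recursion

Direct left recursion occurs when N → N α for some non-terminal N (the right-hand side begins with the left-hand side itself).

A → B ) B: starts with B
B → ε: starts with ε
A → g A B: starts with g
A → ) ) ): starts with ')'

No direct left recursion found.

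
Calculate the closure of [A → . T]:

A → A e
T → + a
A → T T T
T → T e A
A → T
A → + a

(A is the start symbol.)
{ [A → . T], [T → . + a], [T → . T e A] }

To compute CLOSURE, for each item [A → α.Bβ] where B is a non-terminal, add [B → .γ] for all productions B → γ; repeat for the newly added items until nothing changes.

Start with: [A → . T]
  [A → . T] has the dot before T: add [T → . + a], [T → . T e A]
No further items can be added.

CLOSURE = { [A → . T], [T → . + a], [T → . T e A] }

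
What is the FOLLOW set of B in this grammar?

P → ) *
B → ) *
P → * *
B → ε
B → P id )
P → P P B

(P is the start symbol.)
To compute FOLLOW(B), find every occurrence of B on a right-hand side N → α B β: add FIRST(β) \ {ε}, and if β is empty or nullable also add FOLLOW(N). Iterate to a fixed point.

In P → P P B: B is at the end, add FOLLOW(P)

The FOLLOW sets referred to above (computed the same way, to a fixed point):
  FOLLOW(P) = { $, ')', '*', 'id' }

Taking the union: FOLLOW(B) = { $, ')', '*', 'id' }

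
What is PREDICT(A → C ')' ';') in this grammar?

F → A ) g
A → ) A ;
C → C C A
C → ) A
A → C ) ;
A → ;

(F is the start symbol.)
PREDICT(A → C ')' ';') = (FIRST(RHS) \ {ε}) ∪ (FOLLOW(A) if ε ∈ FIRST(RHS), i.e. RHS ⇒* ε)
FIRST(C) = { ')' }
FIRST(C ')' ';') = { ')' }
ε ∉ FIRST(C ')' ';'), so FOLLOW(A) is not added.
PREDICT(A → C ')' ';') = { ')' }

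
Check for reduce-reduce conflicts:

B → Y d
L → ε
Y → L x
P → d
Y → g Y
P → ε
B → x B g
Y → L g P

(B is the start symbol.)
No reduce-reduce conflicts

A reduce-reduce conflict occurs when an LR(0) state has two complete items [A → α .] and [B → β .] — both call for a reduction, and with no lookahead the parser cannot choose between them.

Augment with B' → B and build the canonical LR(0) collection (I0 = CLOSURE({[B' → . B]}), then GOTO on every symbol after a dot until no new states appear). It has 14 states:
  I0: { [B → . Y d], [B → . x B g], [B' → . B], [L → .], [Y → . L g P], [Y → . L x], [Y → . g Y] }  — shift, reduce
  I1: { [B' → B .] }  — accept
  I2: { [Y → L . g P], [Y → L . x] }  — shift
  I3: { [B → Y . d] }  — shift
  I4: { [L → .], [Y → . L g P], [Y → . L x], [Y → . g Y], [Y → g . Y] }  — shift, reduce
  I5: { [B → . Y d], [B → . x B g], [B → x . B g], [L → .], [Y → . L g P], [Y → . L x], [Y → . g Y] }  — shift, reduce
  I6: { [B → x B . g] }  — shift
  I7: { [B → x B g .] }  — reduce
  I8: { [Y → g Y .] }  — reduce
  I9: { [B → Y d .] }  — reduce
  I10: { [P → . d], [P → .], [Y → L g . P] }  — shift, reduce
  I11: { [Y → L x .] }  — reduce
  I12: { [Y → L g P .] }  — reduce
  I13: { [P → d .] }  — reduce

No state contains more than one complete item.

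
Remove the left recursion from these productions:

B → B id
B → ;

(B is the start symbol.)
B is directly left-recursive. The standard transformation for
  A → A α₁ | ... | A α_m | β₁ | ... | β_n
is
  A  → β₁ A' | ... | β_n A'
  A' → α₁ A' | ... | α_m A' | ε

B → ; becomes B → ; B'
B → B id becomes B' → id B'
Add B' → ε

Resulting grammar:
B → ; B'
B' → id B'
B' → ε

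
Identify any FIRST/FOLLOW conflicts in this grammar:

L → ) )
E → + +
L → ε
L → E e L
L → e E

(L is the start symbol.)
A FIRST/FOLLOW conflict occurs when a non-terminal N has a nullable alternative N → β (β ⇒* ε) and another alternative N → α with FIRST(α) ∩ FOLLOW(N) ≠ ∅: on such a lookahead the parser cannot decide between expanding α and letting N vanish via β.

Nullable non-terminals: L.
FIRST sets used below: FIRST(E) = { '+' }

L: nullable alternative(s) L → ε; FOLLOW(L) = { $ }
  L → ) ): FIRST \ {ε} = { ')' } — disjoint from FOLLOW(L)
  L → ε: FIRST \ {ε} = { } — this is the only nullable alternative, skip
  L → E e L: FIRST \ {ε} = { '+' } — disjoint from FOLLOW(L)
  L → e E: FIRST \ {ε} = { 'e' } — disjoint from FOLLOW(L)

E has no nullable alternative, so no FIRST/FOLLOW check is needed there.

No FIRST/FOLLOW conflicts found.

Answer: No FIRST/FOLLOW conflicts.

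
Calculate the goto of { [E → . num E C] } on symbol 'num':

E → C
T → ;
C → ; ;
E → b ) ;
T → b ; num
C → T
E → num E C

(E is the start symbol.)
GOTO(I, 'num') = CLOSURE({ [A → αX.β] : [A → α.Xβ] ∈ I, X = 'num' })

Items with dot before 'num', with the dot advanced:
  [E → . num E C] → [E → num . E C]
Closure of the advanced items:
  [E → num . E C] has the dot before E: add [E → . C], [E → . b ) ;], [E → . num E C]
  [E → . C] has the dot before C: add [C → . ; ;], [C → . T]
  [C → . T] has the dot before T: add [T → . ;], [T → . b ; num]

GOTO = { [C → . ; ;], [C → . T], [E → . C], [E → . b ) ;], [E → . num E C], [E → num . E C], [T → . ;], [T → . b ; num] }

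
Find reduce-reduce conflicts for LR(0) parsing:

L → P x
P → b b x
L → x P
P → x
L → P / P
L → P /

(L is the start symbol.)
Augment with L' → L and build the canonical LR(0) collection (I0 = CLOSURE({[L' → . L]}), then GOTO on every symbol after a dot until no new states appear). It has 12 states:
  I0: { [L → . P / P], [L → . P /], [L → . P x], [L → . x P], [L' → . L], [P → . b b x], [P → . x] }  — shift
  I1: { [L' → L .] }  — accept
  I2: { [L → P . / P], [L → P . /], [L → P . x] }  — shift
  I3: { [P → b . b x] }  — shift
  I4: { [L → x . P], [P → . b b x], [P → . x], [P → x .] }  — shift, reduce
  I5: { [L → x P .] }  — reduce
  I6: { [P → x .] }  — reduce
  I7: { [P → b b . x] }  — shift
  I8: { [P → b b x .] }  — reduce
  I9: { [L → P / . P], [L → P / .], [P → . b b x], [P → . x] }  — shift, reduce
  I10: { [L → P x .] }  — reduce
  I11: { [L → P / P .] }  — reduce

No state contains more than one complete item.

Answer: No reduce-reduce conflicts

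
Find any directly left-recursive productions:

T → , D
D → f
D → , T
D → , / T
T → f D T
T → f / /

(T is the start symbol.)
Direct left recursion occurs when N → N α for some non-terminal N (the right-hand side begins with the left-hand side itself).

T → , D: starts with ','
D → f: starts with f
D → , T: starts with ','
D → , / T: starts with ','
T → f D T: starts with f
T → f / /: starts with f

No direct left recursion found.

Answer: No direct left recursion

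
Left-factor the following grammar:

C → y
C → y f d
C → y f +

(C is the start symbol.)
Left-factoring transforms A → αβ₁ | αβ₂ into A → αA' and A' → β₁ | β₂
(α is the longest common prefix among the alternatives). Repeat until
no nonterminal has two alternatives with a common prefix.

Round 1: C has alternatives sharing prefix 'y'. Introduce C': C → y C'
  Add: C' → ε
  Add: C' → f d
  Add: C' → f +

Round 2: C' has alternatives sharing prefix 'f'. Introduce C'': C' → f C''
  Add: C'' → d
  Add: C'' → +

No remaining common prefixes — done.

Resulting grammar:
C → y C'
C' → ε
C' → f C''
C'' → d
C'' → +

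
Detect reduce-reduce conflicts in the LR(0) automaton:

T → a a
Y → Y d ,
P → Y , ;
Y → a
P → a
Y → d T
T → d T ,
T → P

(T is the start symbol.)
Yes — I4: [P → a .] vs [Y → a .]

Augment with T' → T and build the canonical LR(0) collection (I0 = CLOSURE({[T' → . T]}), then GOTO on every symbol after a dot until no new states appear). It has 13 states:
  I0: { [P → . Y , ;], [P → . a], [T → . P], [T → . a a], [T → . d T ,], [T' → . T], [Y → . Y d ,], [Y → . a], [Y → . d T] }  — shift
  I1: { [T → P .] }  — reduce
  I2: { [T' → T .] }  — accept
  I3: { [P → Y . , ;], [Y → Y . d ,] }  — shift
  I4: { [P → a .], [T → a . a], [Y → a .] }  — shift, 2 reduces
  I5: { [P → . Y , ;], [P → . a], [T → . P], [T → . a a], [T → . d T ,], [T → d . T ,], [Y → . Y d ,], [Y → . a], [Y → . d T], [Y → d . T] }  — shift
  I6: { [T → d T . ,], [Y → d T .] }  — shift, reduce
  I7: { [T → d T , .] }  — reduce
  I8: { [T → a a .] }  — reduce
  I9: { [P → Y , . ;] }  — shift
  I10: { [Y → Y d . ,] }  — shift
  I11: { [Y → Y d , .] }  — reduce
  I12: { [P → Y , ; .] }  — reduce

I4 contains complete items [P → a .], [Y → a .] — reduce-reduce conflict.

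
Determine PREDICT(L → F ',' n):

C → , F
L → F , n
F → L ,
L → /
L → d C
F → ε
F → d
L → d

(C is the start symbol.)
PREDICT(L → F ',' n) = (FIRST(RHS) \ {ε}) ∪ (FOLLOW(L) if ε ∈ FIRST(RHS), i.e. RHS ⇒* ε)
FIRST(F) = { ',', '/', 'd', ε }
FIRST(F ',' n) = { ',', '/', 'd' }
ε ∉ FIRST(F ',' n), so FOLLOW(L) is not added.
PREDICT(L → F ',' n) = { ',', '/', 'd' }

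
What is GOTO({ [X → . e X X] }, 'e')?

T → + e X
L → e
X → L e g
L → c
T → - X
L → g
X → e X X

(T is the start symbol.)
GOTO(I, 'e') = CLOSURE({ [A → αX.β] : [A → α.Xβ] ∈ I, X = 'e' })

Items with dot before 'e', with the dot advanced:
  [X → . e X X] → [X → e . X X]
Closure of the advanced items:
  [X → e . X X] has the dot before X: add [X → . L e g], [X → . e X X]
  [X → . L e g] has the dot before L: add [L → . e], [L → . c], [L → . g]

GOTO = { [L → . c], [L → . e], [L → . g], [X → . L e g], [X → . e X X], [X → e . X X] }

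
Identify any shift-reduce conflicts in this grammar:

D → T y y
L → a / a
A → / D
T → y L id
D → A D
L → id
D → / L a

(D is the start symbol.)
No shift-reduce conflicts

A shift-reduce conflict occurs when an LR(0) state has both:
  - a complete (reduce) item [A → α .] (dot at the end), and
  - a shift item [B → β . c γ] (dot before a terminal).

Augment with D' → D and build the canonical LR(0) collection (I0 = CLOSURE({[D' → . D]}), then GOTO on every symbol after a dot until no new states appear). It has 18 states:
  I0: { [A → . / D], [D → . / L a], [D → . A D], [D → . T y y], [D' → . D], [T → . y L id] }  — shift
  I1: { [A → . / D], [A → / . D], [D → . / L a], [D → . A D], [D → . T y y], [D → / . L a], [L → . a / a], [L → . id], [T → . y L id] }  — shift
  I2: { [A → . / D], [D → . / L a], [D → . A D], [D → . T y y], [D → A . D], [T → . y L id] }  — shift
  I3: { [D' → D .] }  — accept
  I4: { [D → T . y y] }  — shift
  I5: { [L → . a / a], [L → . id], [T → y . L id] }  — shift
  I6: { [T → y L . id] }  — shift
  I7: { [L → a . / a] }  — shift
  I8: { [L → id .] }  — reduce
  I9: { [L → a / . a] }  — shift
  I10: { [L → a / a .] }  — reduce
  I11: { [T → y L id .] }  — reduce
  I12: { [D → T y . y] }  — shift
  I13: { [D → T y y .] }  — reduce
  I14: { [D → A D .] }  — reduce
  I15: { [A → / D .] }  — reduce
  I16: { [D → / L . a] }  — shift
  I17: { [D → / L a .] }  — reduce

No state contains both a complete item and a shift item.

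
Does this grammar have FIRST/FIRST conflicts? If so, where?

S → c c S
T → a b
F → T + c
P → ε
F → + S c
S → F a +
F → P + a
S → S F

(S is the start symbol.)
Yes. S → c c S / S → S F on { 'c' }; S → F a '+' / S → S F on { '+', 'a' }; F → '+' S c / F → P '+' a on { '+' }

A FIRST/FIRST conflict occurs when two productions N → α and N → β for the same non-terminal have FIRST(α) ∩ FIRST(β) ≠ ∅ (with ε ∈ FIRST of a nullable right-hand side, so two nullable alternatives also conflict).

FIRST sets of the non-terminals at (or reachable through a nullable prefix from) the front of some alternative:
  FIRST(F) = { '+', 'a' }
  FIRST(S) = { '+', 'a', 'c' }
  FIRST(T) = { 'a' }
  FIRST(P) = { ε }

Productions for S:
  S → c c S: FIRST = { 'c' }
  S → F a +: FIRST = { '+', 'a' }
  S → S F: FIRST = { '+', 'a', 'c' }
Productions for F:
  F → T + c: FIRST = { 'a' }
  F → + S c: FIRST = { '+' }
  F → P + a: FIRST = { '+' }
T, P have only one production, so no FIRST/FIRST conflict is possible there.

Conflict for S: S → c c S and S → S F
  Overlap: { 'c' }
Conflict for S: S → F a + and S → S F
  Overlap: { '+', 'a' }
Conflict for F: F → + S c and F → P + a
  Overlap: { '+' }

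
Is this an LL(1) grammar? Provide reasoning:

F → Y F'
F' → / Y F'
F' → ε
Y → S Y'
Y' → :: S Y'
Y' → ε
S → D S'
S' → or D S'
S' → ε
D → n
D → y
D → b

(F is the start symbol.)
Yes, the grammar is LL(1).

A grammar is LL(1) if for each non-terminal N with multiple productions, the predict sets of those productions are pairwise disjoint, where PREDICT(N → α) = (FIRST(α) \ {ε}) ∪ (FOLLOW(N) if α ⇒* ε).

Relevant sets:
  FOLLOW(F') = { $ }
  FOLLOW(Y') = { $, '/' }
  FOLLOW(S') = { $, '/', '::' }

For F':
  PREDICT(F' → '/' Y F') = { '/' }
  PREDICT(F' → ε) = { $ }
For Y':
  PREDICT(Y' → :: S Y') = { '::' }
  PREDICT(Y' → ε) = { $, '/' }
For S':
  PREDICT(S' → or D S') = { 'or' }
  PREDICT(S' → ε) = { $, '/', '::' }
For D:
  PREDICT(D → n) = { 'n' }
  PREDICT(D → y) = { 'y' }
  PREDICT(D → b) = { 'b' }
F, Y, S have a single production, so nothing to check there.

All predict sets are disjoint. The grammar IS LL(1).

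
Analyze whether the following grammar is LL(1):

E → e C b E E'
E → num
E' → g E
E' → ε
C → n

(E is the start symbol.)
No. Predict set conflict for E': { 'g' }

A grammar is LL(1) if for each non-terminal N with multiple productions, the predict sets of those productions are pairwise disjoint, where PREDICT(N → α) = (FIRST(α) \ {ε}) ∪ (FOLLOW(N) if α ⇒* ε).

Relevant sets:
  FOLLOW(E') = { $, 'g' }

For E:
  PREDICT(E → e C b E E') = { 'e' }
  PREDICT(E → num) = { 'num' }
For E':
  PREDICT(E' → g E) = { 'g' }
  PREDICT(E' → ε) = { $, 'g' }
C has a single production, so nothing to check there.

Conflict found: Predict set conflict for E': { 'g' }
The grammar is NOT LL(1).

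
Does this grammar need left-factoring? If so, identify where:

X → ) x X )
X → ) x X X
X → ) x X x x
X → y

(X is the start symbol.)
Yes, X has productions with common prefix ') x X'

Left-factoring is needed when two productions for the same non-terminal
share a common prefix on the right-hand side.

Productions for X:
  X → ) x X )
  X → ) x X X
  X → ) x X x x
  X → y

Found common prefix ') x X' in productions for X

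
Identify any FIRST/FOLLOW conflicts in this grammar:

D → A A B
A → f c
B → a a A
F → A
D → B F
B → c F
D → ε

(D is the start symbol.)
Nullable non-terminals: D.
FIRST sets used below: FIRST(A) = { 'f' }, FIRST(B) = { 'a', 'c' }

D: nullable alternative(s) D → ε; FOLLOW(D) = { $ }
  D → A A B: FIRST \ {ε} = { 'f' } — disjoint from FOLLOW(D)
  D → B F: FIRST \ {ε} = { 'a', 'c' } — disjoint from FOLLOW(D)
  D → ε: FIRST \ {ε} = { } — this is the only nullable alternative, skip

A, B, F have no nullable alternative, so no FIRST/FOLLOW check is needed there.

No FIRST/FOLLOW conflicts found.

Answer: No FIRST/FOLLOW conflicts.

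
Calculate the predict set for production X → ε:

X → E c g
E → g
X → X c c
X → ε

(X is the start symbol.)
{ $, 'c' }

PREDICT(X → ε) = (FIRST(RHS) \ {ε}) ∪ (FOLLOW(X) if ε ∈ FIRST(RHS), i.e. RHS ⇒* ε)
The right-hand side is ε (FIRST(ε) = { ε }), so the predict set is FOLLOW(X) = { $, 'c' }
PREDICT(X → ε) = { $, 'c' }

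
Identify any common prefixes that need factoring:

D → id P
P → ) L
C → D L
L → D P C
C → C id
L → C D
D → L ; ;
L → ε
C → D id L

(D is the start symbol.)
Yes, C has productions with common prefix 'D'

Left-factoring is needed when two productions for the same non-terminal
share a common prefix on the right-hand side.

Productions for D:
  D → id P
  D → L ; ;
Productions for C:
  C → D L
  C → C id
  C → D id L
Productions for L:
  L → D P C
  L → C D
  L → ε

Found common prefix 'D' in productions for C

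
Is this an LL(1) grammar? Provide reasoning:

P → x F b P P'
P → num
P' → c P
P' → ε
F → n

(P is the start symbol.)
No. Predict set conflict for P': { 'c' }

A grammar is LL(1) if for each non-terminal N with multiple productions, the predict sets of those productions are pairwise disjoint, where PREDICT(N → α) = (FIRST(α) \ {ε}) ∪ (FOLLOW(N) if α ⇒* ε).

Relevant sets:
  FOLLOW(P') = { $, 'c' }

For P:
  PREDICT(P → x F b P P') = { 'x' }
  PREDICT(P → num) = { 'num' }
For P':
  PREDICT(P' → c P) = { 'c' }
  PREDICT(P' → ε) = { $, 'c' }
F has a single production, so nothing to check there.

Conflict found: Predict set conflict for P': { 'c' }
The grammar is NOT LL(1).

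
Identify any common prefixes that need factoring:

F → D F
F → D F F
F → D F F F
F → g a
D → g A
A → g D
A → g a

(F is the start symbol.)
Yes, F has productions with common prefix 'D F'; A has productions with common prefix 'g'

Left-factoring is needed when two productions for the same non-terminal
share a common prefix on the right-hand side.

Productions for F:
  F → D F
  F → D F F
  F → D F F F
  F → g a
Productions for A:
  A → g D
  A → g a

Found common prefix 'D F' in productions for F
Found common prefix 'g' in productions for A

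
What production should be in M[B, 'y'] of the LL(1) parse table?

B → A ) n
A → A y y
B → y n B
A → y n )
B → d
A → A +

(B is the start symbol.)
B → A ) n, B → y n B

To find M[B, 'y'], we find productions for B where 'y' is in the predict set (PREDICT(N → α) = (FIRST(α) \ {ε}) ∪ (FOLLOW(N) if α ⇒* ε)).

Relevant sets:
  FIRST(A) = { 'y' }

B → A ) n: PREDICT = { 'y' }
  'y' is in predict set, so this production goes in M[B, 'y']
B → y n B: PREDICT = { 'y' }
  'y' is in predict set, so this production goes in M[B, 'y']
B → d: PREDICT = { 'd' }

M[B, 'y'] = B → A ) n, B → y n B  (a multiply-defined cell — the grammar is not LL(1))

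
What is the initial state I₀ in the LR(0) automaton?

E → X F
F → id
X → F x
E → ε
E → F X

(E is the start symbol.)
{ [E → . F X], [E → . X F], [E → .], [E' → . E], [F → . id], [X → . F x] }

First, augment the grammar with E' → E
I₀ = CLOSURE({ [E' → . E] }):
  [E' → . E] has the dot before E: add [E → . X F], [E → .], [E → . F X]
  [E → . X F] has the dot before X: add [X → . F x]
  [E → . F X] has the dot before F: add [F → . id]
No further items can be added.

I₀ = { [E → . F X], [E → . X F], [E → .], [E' → . E], [F → . id], [X → . F x] }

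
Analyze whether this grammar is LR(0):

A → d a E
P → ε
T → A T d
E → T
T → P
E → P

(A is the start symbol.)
A grammar is LR(0) if no state in the canonical LR(0) collection has:
  - both a shift item (dot before a terminal) and a complete item (shift-reduce conflict), or
  - two or more complete items (reduce-reduce conflict; the accept item [A' → A .] counts as a complete item here).

Augment with A' → A and build the canonical LR(0) collection (I0 = CLOSURE({[A' → . A]}), then GOTO on every symbol after a dot until no new states appear). It has 11 states:
  I0: { [A → . d a E], [A' → . A] }  — shift
  I1: { [A' → A .] }  — accept
  I2: { [A → d . a E] }  — shift
  I3: { [A → . d a E], [A → d a . E], [E → . P], [E → . T], [P → .], [T → . A T d], [T → . P] }  — shift, reduce
  I4: { [A → . d a E], [P → .], [T → . A T d], [T → . P], [T → A . T d] }  — shift, reduce
  I5: { [A → d a E .] }  — reduce
  I6: { [E → P .], [T → P .] }  — 2 reduces
  I7: { [E → T .] }  — reduce
  I8: { [T → P .] }  — reduce
  I9: { [T → A T . d] }  — shift
  I10: { [T → A T d .] }  — reduce

Conflict in state I3:
  Shift-reduce conflict between [P → .] and [A → . d a E]
So the grammar is NOT LR(0).

Answer: No. Shift-reduce conflict between [P → .] and [A → . d a E]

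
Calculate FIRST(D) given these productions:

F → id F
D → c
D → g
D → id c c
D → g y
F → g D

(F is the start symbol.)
To compute FIRST(D), examine every production with D on the left-hand side, reading each right-hand side left to right until a non-nullable symbol is reached.

From D → c:
  - c is a terminal: add 'c' and stop
From D → g:
  - g is a terminal: add 'g' and stop
From D → id c c:
  - id is a terminal: add 'id' and stop
From D → g y:
  - g is a terminal: add 'g' and stop

Collecting: FIRST(D) = { 'c', 'g', 'id' }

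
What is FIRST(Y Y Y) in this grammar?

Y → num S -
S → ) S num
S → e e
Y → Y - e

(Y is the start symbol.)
FIRST sets of the non-terminals involved (from the grammar, by fixed-point iteration):
  FIRST(Y) = { 'num' }

To compute FIRST(Y Y Y), process the symbols left to right:
Symbol Y is a non-terminal. Add FIRST(Y) \ {ε} = { 'num' }
Y is not nullable (ε ∉ FIRST(Y)), so stop here.
FIRST(Y Y Y) = { 'num' }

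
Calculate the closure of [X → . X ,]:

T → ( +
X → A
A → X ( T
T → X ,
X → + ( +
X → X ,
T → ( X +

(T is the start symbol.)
{ [A → . X ( T], [X → . + ( +], [X → . A], [X → . X ,] }

To compute CLOSURE, for each item [A → α.Bβ] where B is a non-terminal, add [B → .γ] for all productions B → γ; repeat for the newly added items until nothing changes.

Start with: [X → . X ,]
  [X → . X ,] has the dot before X: add [X → . A], [X → . + ( +]
  [X → . A] has the dot before A: add [A → . X ( T]
No further items can be added.

CLOSURE = { [A → . X ( T], [X → . + ( +], [X → . A], [X → . X ,] }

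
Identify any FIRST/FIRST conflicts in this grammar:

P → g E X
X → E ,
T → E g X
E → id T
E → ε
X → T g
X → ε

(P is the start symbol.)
A FIRST/FIRST conflict occurs when two productions N → α and N → β for the same non-terminal have FIRST(α) ∩ FIRST(β) ≠ ∅ (with ε ∈ FIRST of a nullable right-hand side, so two nullable alternatives also conflict).

FIRST sets of the non-terminals at (or reachable through a nullable prefix from) the front of some alternative:
  FIRST(E) = { 'id', ε }
  FIRST(T) = { 'g', 'id' }

Productions for X:
  X → E ,: FIRST = { ',', 'id' }
  X → T g: FIRST = { 'g', 'id' }
  X → ε: FIRST = { ε }
Productions for E:
  E → id T: FIRST = { 'id' }
  E → ε: FIRST = { ε }
P, T have only one production, so no FIRST/FIRST conflict is possible there.

Conflict for X: X → E , and X → T g
  Overlap: { 'id' }

Answer: Yes. X → E ',' / X → T g on { 'id' }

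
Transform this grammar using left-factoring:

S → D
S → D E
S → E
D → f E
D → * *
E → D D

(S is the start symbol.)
Left-factoring transforms A → αβ₁ | αβ₂ into A → αA' and A' → β₁ | β₂
(α is the longest common prefix among the alternatives). Repeat until
no nonterminal has two alternatives with a common prefix.

Round 1: S has alternatives sharing prefix 'D'. Introduce S': S → D S'
  Add: S' → ε
  Add: S' → E

No remaining common prefixes — done.

Resulting grammar:
S → D S'
S' → ε
S' → E
S → E
D → f E
D → * *
E → D D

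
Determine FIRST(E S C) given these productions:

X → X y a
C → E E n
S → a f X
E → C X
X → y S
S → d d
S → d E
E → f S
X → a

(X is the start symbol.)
FIRST sets of the non-terminals involved (from the grammar, by fixed-point iteration):
  FIRST(E) = { 'f' }

To compute FIRST(E S C), process the symbols left to right:
Symbol E is a non-terminal. Add FIRST(E) \ {ε} = { 'f' }
E is not nullable (ε ∉ FIRST(E)), so stop here.
FIRST(E S C) = { 'f' }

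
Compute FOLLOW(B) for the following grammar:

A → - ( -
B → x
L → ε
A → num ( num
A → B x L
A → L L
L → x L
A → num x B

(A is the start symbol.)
In A → B x L: B is followed by x L, add FIRST(x L) \ {ε} = { 'x' }
In A → num x B: B is at the end, add FOLLOW(A)

The FOLLOW sets referred to above (computed the same way, to a fixed point):
  FOLLOW(A) = { $ }

Taking the union: FOLLOW(B) = { $, 'x' }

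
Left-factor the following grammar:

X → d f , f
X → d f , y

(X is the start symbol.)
Left-factoring transforms A → αβ₁ | αβ₂ into A → αA' and A' → β₁ | β₂
(α is the longest common prefix among the alternatives). Repeat until
no nonterminal has two alternatives with a common prefix.

Round 1: X has alternatives sharing prefix 'd f ,'. Introduce X': X → d f , X'
  Add: X' → f
  Add: X' → y

No remaining common prefixes — done.

Resulting grammar:
X → d f , X'
X' → f
X' → y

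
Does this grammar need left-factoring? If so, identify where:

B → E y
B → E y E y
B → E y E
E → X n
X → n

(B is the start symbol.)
Left-factoring is needed when two productions for the same non-terminal
share a common prefix on the right-hand side.

Productions for B:
  B → E y
  B → E y E y
  B → E y E

Found common prefix 'E y' in productions for B

Answer: Yes, B has productions with common prefix 'E y'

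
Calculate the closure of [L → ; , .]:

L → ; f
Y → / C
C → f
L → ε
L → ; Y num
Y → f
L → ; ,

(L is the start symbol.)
{ [L → ; , .] }

Start with: [L → ; , .]
The dot is at the end, so nothing is added.

CLOSURE = { [L → ; , .] }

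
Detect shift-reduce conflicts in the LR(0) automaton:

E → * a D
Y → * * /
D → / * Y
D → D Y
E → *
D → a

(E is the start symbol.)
Yes — I1: [E → * .] vs [E → * . a D]; I5: [E → * a D .] vs [Y → . * * /]

Augment with E' → E and build the canonical LR(0) collection (I0 = CLOSURE({[E' → . E]}), then GOTO on every symbol after a dot until no new states appear). It has 13 states:
  I0: { [E → . * a D], [E → . *], [E' → . E] }  — shift
  I1: { [E → * . a D], [E → * .] }  — shift, reduce
  I2: { [E' → E .] }  — accept
  I3: { [D → . / * Y], [D → . D Y], [D → . a], [E → * a . D] }  — shift
  I4: { [D → / . * Y] }  — shift
  I5: { [D → D . Y], [E → * a D .], [Y → . * * /] }  — shift, reduce
  I6: { [D → a .] }  — reduce
  I7: { [Y → * . * /] }  — shift
  I8: { [D → D Y .] }  — reduce
  I9: { [Y → * * . /] }  — shift
  I10: { [Y → * * / .] }  — reduce
  I11: { [D → / * . Y], [Y → . * * /] }  — shift
  I12: { [D → / * Y .] }  — reduce

I1 contains reduce item [E → * .] and shift item [E → * . a D] — shift-reduce conflict.
I5 contains reduce item [E → * a D .] and shift item [Y → . * * /] — shift-reduce conflict.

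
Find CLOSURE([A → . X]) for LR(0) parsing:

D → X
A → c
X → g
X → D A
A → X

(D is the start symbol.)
To compute CLOSURE, for each item [A → α.Bβ] where B is a non-terminal, add [B → .γ] for all productions B → γ; repeat for the newly added items until nothing changes.

Start with: [A → . X]
  [A → . X] has the dot before X: add [X → . g], [X → . D A]
  [X → . D A] has the dot before D: add [D → . X]
No further items can be added.

CLOSURE = { [A → . X], [D → . X], [X → . D A], [X → . g] }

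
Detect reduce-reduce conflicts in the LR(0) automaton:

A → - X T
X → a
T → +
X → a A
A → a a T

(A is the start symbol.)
No reduce-reduce conflicts

Augment with A' → A and build the canonical LR(0) collection (I0 = CLOSURE({[A' → . A]}), then GOTO on every symbol after a dot until no new states appear). It has 11 states:
  I0: { [A → . - X T], [A → . a a T], [A' → . A] }  — shift
  I1: { [A → - . X T], [X → . a A], [X → . a] }  — shift
  I2: { [A' → A .] }  — accept
  I3: { [A → a . a T] }  — shift
  I4: { [A → a a . T], [T → . +] }  — shift
  I5: { [T → + .] }  — reduce
  I6: { [A → a a T .] }  — reduce
  I7: { [A → - X . T], [T → . +] }  — shift
  I8: { [A → . - X T], [A → . a a T], [X → a . A], [X → a .] }  — shift, reduce
  I9: { [X → a A .] }  — reduce
  I10: { [A → - X T .] }  — reduce

No state contains more than one complete item.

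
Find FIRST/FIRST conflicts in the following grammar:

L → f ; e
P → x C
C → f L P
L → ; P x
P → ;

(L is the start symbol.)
A FIRST/FIRST conflict occurs when two productions N → α and N → β for the same non-terminal have FIRST(α) ∩ FIRST(β) ≠ ∅ (with ε ∈ FIRST of a nullable right-hand side, so two nullable alternatives also conflict).

Productions for L:
  L → f ; e: FIRST = { 'f' }
  L → ; P x: FIRST = { ';' }
Productions for P:
  P → x C: FIRST = { 'x' }
  P → ;: FIRST = { ';' }
C has only one production, so no FIRST/FIRST conflict is possible there.

All alternatives of each non-terminal have pairwise disjoint FIRST sets.

Answer: No FIRST/FIRST conflicts.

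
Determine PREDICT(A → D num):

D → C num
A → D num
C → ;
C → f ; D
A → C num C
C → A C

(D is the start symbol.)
{ ';', 'f' }

PREDICT(A → D num) = (FIRST(RHS) \ {ε}) ∪ (FOLLOW(A) if ε ∈ FIRST(RHS), i.e. RHS ⇒* ε)
FIRST(D) = { ';', 'f' }
FIRST(D num) = { ';', 'f' }
ε ∉ FIRST(D num), so FOLLOW(A) is not added.
PREDICT(A → D num) = { ';', 'f' }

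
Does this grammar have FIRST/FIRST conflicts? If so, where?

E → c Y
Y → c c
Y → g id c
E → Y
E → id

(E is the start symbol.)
FIRST sets of the non-terminals at (or reachable through a nullable prefix from) the front of some alternative:
  FIRST(Y) = { 'c', 'g' }

Productions for E:
  E → c Y: FIRST = { 'c' }
  E → Y: FIRST = { 'c', 'g' }
  E → id: FIRST = { 'id' }
Productions for Y:
  Y → c c: FIRST = { 'c' }
  Y → g id c: FIRST = { 'g' }

Conflict for E: E → c Y and E → Y
  Overlap: { 'c' }

Answer: Yes. E → c Y / E → Y on { 'c' }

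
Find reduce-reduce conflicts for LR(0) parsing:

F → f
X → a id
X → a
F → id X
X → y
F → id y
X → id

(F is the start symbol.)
Augment with F' → F and build the canonical LR(0) collection (I0 = CLOSURE({[F' → . F]}), then GOTO on every symbol after a dot until no new states appear). It has 9 states:
  I0: { [F → . f], [F → . id X], [F → . id y], [F' → . F] }  — shift
  I1: { [F' → F .] }  — accept
  I2: { [F → f .] }  — reduce
  I3: { [F → id . X], [F → id . y], [X → . a id], [X → . a], [X → . id], [X → . y] }  — shift
  I4: { [F → id X .] }  — reduce
  I5: { [X → a . id], [X → a .] }  — shift, reduce
  I6: { [X → id .] }  — reduce
  I7: { [F → id y .], [X → y .] }  — 2 reduces
  I8: { [X → a id .] }  — reduce

I7 contains complete items [F → id y .], [X → y .] — reduce-reduce conflict.

Answer: Yes — I7: [F → id y .] vs [X → y .]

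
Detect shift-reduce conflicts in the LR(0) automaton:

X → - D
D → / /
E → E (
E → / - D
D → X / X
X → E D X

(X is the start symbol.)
A shift-reduce conflict occurs when an LR(0) state has both:
  - a complete (reduce) item [A → α .] (dot at the end), and
  - a shift item [B → β . c γ] (dot before a terminal).

Augment with X' → X and build the canonical LR(0) collection (I0 = CLOSURE({[X' → . X]}), then GOTO on every symbol after a dot until no new states appear). It has 16 states:
  I0: { [E → . / - D], [E → . E (], [X → . - D], [X → . E D X], [X' → . X] }  — shift
  I1: { [D → . / /], [D → . X / X], [E → . / - D], [E → . E (], [X → - . D], [X → . - D], [X → . E D X] }  — shift
  I2: { [E → / . - D] }  — shift
  I3: { [D → . / /], [D → . X / X], [E → . / - D], [E → . E (], [E → E . (], [X → . - D], [X → . E D X], [X → E . D X] }  — shift
  I4: { [X' → X .] }  — accept
  I5: { [E → E ( .] }  — reduce
  I6: { [D → / . /], [E → / . - D] }  — shift
  I7: { [E → . / - D], [E → . E (], [X → . - D], [X → . E D X], [X → E D . X] }  — shift
  I8: { [D → X . / X] }  — shift
  I9: { [D → X / . X], [E → . / - D], [E → . E (], [X → . - D], [X → . E D X] }  — shift
  I10: { [D → X / X .] }  — reduce
  I11: { [X → E D X .] }  — reduce
  I12: { [D → . / /], [D → . X / X], [E → . / - D], [E → . E (], [E → / - . D], [X → . - D], [X → . E D X] }  — shift
  I13: { [D → / / .] }  — reduce
  I14: { [E → / - D .] }  — reduce
  I15: { [X → - D .] }  — reduce

No state contains both a complete item and a shift item.

Answer: No shift-reduce conflicts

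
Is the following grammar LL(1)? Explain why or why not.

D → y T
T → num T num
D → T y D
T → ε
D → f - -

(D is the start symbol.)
A grammar is LL(1) if for each non-terminal N with multiple productions, the predict sets of those productions are pairwise disjoint, where PREDICT(N → α) = (FIRST(α) \ {ε}) ∪ (FOLLOW(N) if α ⇒* ε).

Relevant sets:
  FIRST(T) = { 'num', ε }
  FOLLOW(T) = { $, 'num', 'y' }

For D:
  PREDICT(D → y T) = { 'y' }
  PREDICT(D → T y D) = { 'num', 'y' }
  PREDICT(D → f '-' '-') = { 'f' }
For T:
  PREDICT(T → num T num) = { 'num' }
  PREDICT(T → ε) = { $, 'num', 'y' }

Conflict found: Predict set conflict for D: { 'y' }
The grammar is NOT LL(1).

Answer: No. Predict set conflict for D: { 'y' }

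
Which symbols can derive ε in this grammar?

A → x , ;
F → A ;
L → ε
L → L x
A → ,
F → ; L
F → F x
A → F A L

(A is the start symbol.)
ε-productions: L → ε
So L is immediately nullable.
No further non-terminal can be added: every production for the remaining non-terminals contains a terminal or a non-nullable non-terminal.
Nullable = { 'L' }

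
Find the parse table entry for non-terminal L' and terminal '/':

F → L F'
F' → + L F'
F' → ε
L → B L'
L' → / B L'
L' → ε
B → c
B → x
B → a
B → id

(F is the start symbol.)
To find M[L', '/'], we find productions for L' where '/' is in the predict set (PREDICT(N → α) = (FIRST(α) \ {ε}) ∪ (FOLLOW(N) if α ⇒* ε)).

Relevant sets:
  FOLLOW(L') = { $, '+' }

L' → / B L': PREDICT = { '/' }
  '/' is in predict set, so this production goes in M[L', '/']
L' → ε: PREDICT = { $, '+' }

M[L', '/'] = L' → / B L'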